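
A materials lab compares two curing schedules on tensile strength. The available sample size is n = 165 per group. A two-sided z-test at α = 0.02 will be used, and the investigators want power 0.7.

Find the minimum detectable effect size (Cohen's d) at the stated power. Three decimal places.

Required noncentrality: δ = z_{0.01} + z_{0.30} = 2.326 + 0.524 = 2.851.
(The second rejection-region term Φ(−δ − z_{α/2}) is negligible and dropped.)
δ = d·√(n/2) ⇒ d = δ/√(n/2) = 2.851/√(165/2) = 0.3139.

d ≈ 0.314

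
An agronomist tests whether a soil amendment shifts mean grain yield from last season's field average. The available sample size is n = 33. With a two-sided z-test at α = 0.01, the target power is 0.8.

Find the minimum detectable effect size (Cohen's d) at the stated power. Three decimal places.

d ≈ 0.595

Required noncentrality: δ = z_{0.005} + z_{0.20} = 2.576 + 0.842 = 3.417.
(The second rejection-region term Φ(−δ − z_{α/2}) is negligible and dropped.)
δ = d·√n ⇒ d = δ/√n = 3.417/√33 = 0.5949.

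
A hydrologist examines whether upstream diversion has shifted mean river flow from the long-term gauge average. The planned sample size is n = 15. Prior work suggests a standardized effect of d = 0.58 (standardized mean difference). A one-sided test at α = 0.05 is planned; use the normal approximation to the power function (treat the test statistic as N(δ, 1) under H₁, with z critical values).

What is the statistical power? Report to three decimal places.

Power ≈ 0.726

Noncentrality parameter: δ = d·√n = 0.58 × √15 = 2.2463
One-sided α = 0.05 → critical value z_{0.05} = 1.645.
Power = P(Z > 1.645 − δ) = Φ(0.601) = 0.7262.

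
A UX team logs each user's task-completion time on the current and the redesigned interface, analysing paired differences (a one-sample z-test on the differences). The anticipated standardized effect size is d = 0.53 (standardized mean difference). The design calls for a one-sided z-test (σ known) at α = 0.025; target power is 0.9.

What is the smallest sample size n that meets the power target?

Set Φ(δ − 1.960) = 0.9; then δ − 1.960 = Φ⁻¹(0.9) = 1.282, giving δ = 3.242.
δ = d·√n ⇒ n = (δ/d)² = (3.242 / 0.53)² = 37.41.
Round up to the next whole unit.

n = 38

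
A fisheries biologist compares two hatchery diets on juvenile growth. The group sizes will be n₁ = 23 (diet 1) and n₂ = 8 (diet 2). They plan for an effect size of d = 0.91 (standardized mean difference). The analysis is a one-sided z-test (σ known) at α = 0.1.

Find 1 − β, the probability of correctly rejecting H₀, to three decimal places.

Power ≈ 0.825

Noncentrality parameter: δ = d / √(1/n₁ + 1/n₂) = 0.91 / √(1/23 + 1/8) = 2.2170
Critical value for a one-sided test at α = 0.1: z_α = 1.282.
Power = Φ(δ − 1.282) = Φ(0.935) = 0.8252.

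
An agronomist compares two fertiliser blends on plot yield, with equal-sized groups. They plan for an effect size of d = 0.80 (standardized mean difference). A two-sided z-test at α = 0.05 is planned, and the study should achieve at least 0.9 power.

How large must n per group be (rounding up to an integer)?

n = 33 per group

For power 0.9 need Φ(δ − z_{0.025}) = 0.9, so δ = z_{0.025} + z_{0.10} = 1.960 + 1.282 = 3.242.
(Ignoring the negligible lower-tail rejection probability gives the usual closed-form inversion.)
δ = d·√(n/2) ⇒ n = 2(δ/d)² = 2 × (3.242 / 0.80)² = 32.84.
Rounding up, n = 33 per group.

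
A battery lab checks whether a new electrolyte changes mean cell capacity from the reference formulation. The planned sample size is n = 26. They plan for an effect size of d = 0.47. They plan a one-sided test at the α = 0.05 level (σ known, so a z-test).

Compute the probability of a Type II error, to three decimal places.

β ≈ 0.226

Noncentrality parameter: δ = d·√n = 0.47 × √26 = 2.3965
One-sided α = 0.05 → critical value z_{0.05} = 1.645.
Power = P(Z > 1.645 − δ) = Φ(0.752) = 0.7739.
Type II error: β = 1 − power = 1 − 0.7739 = 0.2261.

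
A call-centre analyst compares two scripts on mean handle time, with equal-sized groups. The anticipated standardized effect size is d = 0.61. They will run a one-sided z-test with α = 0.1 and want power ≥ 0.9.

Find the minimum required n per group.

For power 0.9 need Φ(δ − z_{0.1}) = 0.9, so δ = z_{0.1} + z_{0.10} = 1.282 + 1.282 = 2.563.
δ = d·√(n/2) ⇒ n = 2(δ/d)² = 2 × (2.563 / 0.61)² = 35.31.
Round up to the next whole unit.

n = 36 per group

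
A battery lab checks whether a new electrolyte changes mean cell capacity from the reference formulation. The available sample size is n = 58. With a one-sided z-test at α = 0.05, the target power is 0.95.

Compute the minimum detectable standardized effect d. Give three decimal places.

d ≈ 0.432

Required noncentrality: δ = z_{0.05} + z_{0.05} = 1.645 + 1.645 = 3.290.
δ = d·√n ⇒ d = δ/√n = 3.290/√58 = 0.4320.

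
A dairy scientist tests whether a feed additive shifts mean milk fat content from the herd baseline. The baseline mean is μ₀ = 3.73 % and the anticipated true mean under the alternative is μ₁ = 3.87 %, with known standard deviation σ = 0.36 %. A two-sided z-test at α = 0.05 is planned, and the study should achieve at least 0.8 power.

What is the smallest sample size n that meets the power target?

Standardized effect: d = |μ₁ − μ₀| / σ = |3.87 − 3.73| / 0.36 = 0.3889
Set Φ(δ − 1.960) = 0.8; then δ − 1.960 = Φ⁻¹(0.8) = 0.842, giving δ = 2.802.
(The Φ(−δ − z_{α/2}) term is vanishingly small for δ > 0 and is dropped in the standard sample-size formula.)
δ = d·√n ⇒ n = (δ/d)² = (2.802 / 0.3889)² = 51.90.
Round up to the next whole unit.

n = 52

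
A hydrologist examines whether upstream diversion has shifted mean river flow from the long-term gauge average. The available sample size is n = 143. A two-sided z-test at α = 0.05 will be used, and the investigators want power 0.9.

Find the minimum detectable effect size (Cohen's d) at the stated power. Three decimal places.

d ≈ 0.271

Required noncentrality: δ = z_{0.025} + z_{0.10} = 1.960 + 1.282 = 3.242.
(The second rejection-region term Φ(−δ − z_{α/2}) is negligible and dropped.)
δ = d·√n ⇒ d = δ/√n = 3.242/√143 = 0.2711.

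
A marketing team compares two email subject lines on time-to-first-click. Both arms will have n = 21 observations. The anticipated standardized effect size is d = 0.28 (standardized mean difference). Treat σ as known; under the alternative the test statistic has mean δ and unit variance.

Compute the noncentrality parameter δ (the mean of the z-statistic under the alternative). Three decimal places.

δ ≈ 0.907

δ = d·√(n/2) = 0.28 × √(21/2) = 0.9073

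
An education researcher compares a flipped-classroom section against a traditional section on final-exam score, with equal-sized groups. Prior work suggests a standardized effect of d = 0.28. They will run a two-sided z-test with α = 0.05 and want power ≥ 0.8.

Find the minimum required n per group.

Set Φ(δ − 1.960) = 0.8; then δ − 1.960 = Φ⁻¹(0.8) = 0.842, giving δ = 2.802.
(For δ > 0 the lower-tail rejection region contributes negligibly to power, so the one-term inversion is standard.)
δ = d·√(n/2) ⇒ n = 2(δ/d)² = 2 × (2.802 / 0.28)² = 200.23.
Round up to the next whole unit.

n = 201 per group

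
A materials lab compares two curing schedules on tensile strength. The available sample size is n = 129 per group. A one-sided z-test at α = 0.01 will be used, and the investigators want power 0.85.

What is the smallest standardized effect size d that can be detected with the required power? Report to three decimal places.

Required noncentrality: δ = z_{0.01} + z_{0.15} = 2.326 + 1.036 = 3.363.
δ = d·√(n/2) ⇒ d = δ/√(n/2) = 3.363/√(129/2) = 0.4187.

d ≈ 0.419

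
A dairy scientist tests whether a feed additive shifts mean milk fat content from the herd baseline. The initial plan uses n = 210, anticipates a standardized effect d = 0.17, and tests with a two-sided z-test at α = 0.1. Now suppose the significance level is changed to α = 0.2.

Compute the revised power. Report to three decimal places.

Power ≈ 0.881

δ = d·√n = 0.17 × √210 = 2.4635 (unchanged). New critical value: z_{0.1} = 1.282.
Revised power = Φ(δ − 1.282) + Φ(−δ − 1.282) = Φ(1.182) + Φ(-3.745) = 0.8814 + 0.0001 = 0.8815.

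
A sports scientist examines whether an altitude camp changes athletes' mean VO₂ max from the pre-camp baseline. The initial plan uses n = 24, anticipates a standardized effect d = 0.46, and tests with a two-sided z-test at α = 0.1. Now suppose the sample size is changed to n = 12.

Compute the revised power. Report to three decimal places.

With n = 12: δ = d·√n = 0.46 × √12 = 1.5935. Critical value z_{0.05} = 1.645.
Revised power = Φ(δ − 1.645) + Φ(−δ − 1.645) = Φ(-0.051) + Φ(-3.238) = 0.4795 + 0.0006 = 0.4801.

Power ≈ 0.480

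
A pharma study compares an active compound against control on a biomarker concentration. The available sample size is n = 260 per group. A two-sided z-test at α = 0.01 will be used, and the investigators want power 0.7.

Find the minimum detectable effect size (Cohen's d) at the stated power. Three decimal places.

Required noncentrality: δ = z_{0.005} + z_{0.30} = 2.576 + 0.524 = 3.100.
(The second rejection-region term Φ(−δ − z_{α/2}) is negligible and dropped.)
δ = d·√(n/2) ⇒ d = δ/√(n/2) = 3.100/√(260/2) = 0.2719.

d ≈ 0.272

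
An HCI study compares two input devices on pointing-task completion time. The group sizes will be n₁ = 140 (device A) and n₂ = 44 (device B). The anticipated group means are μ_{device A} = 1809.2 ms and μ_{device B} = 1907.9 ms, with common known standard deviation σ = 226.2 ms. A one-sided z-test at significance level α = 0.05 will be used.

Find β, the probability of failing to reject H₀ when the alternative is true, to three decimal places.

β ≈ 0.189

Standardized effect: d = |μ_{device A} − μ_{device B}| / σ = |1809.2 − 1907.9| / 226.2 = 0.4363
Noncentrality parameter: δ = d / √(1/n₁ + 1/n₂) = 0.4363 / √(1/140 + 1/44) = 2.5247
Critical value for a one-sided test at α = 0.05: z_α = 1.645.
Power = Φ(δ − 1.645) = Φ(0.880) = 0.8105.
Type II error: β = 1 − power = 1 − 0.8105 = 0.1895.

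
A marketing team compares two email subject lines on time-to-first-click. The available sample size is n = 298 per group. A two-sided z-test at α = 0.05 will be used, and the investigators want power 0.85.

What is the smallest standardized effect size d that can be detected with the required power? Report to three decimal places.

Required noncentrality: δ = z_{0.025} + z_{0.15} = 1.960 + 1.036 = 2.996.
(The second rejection-region term Φ(−δ − z_{α/2}) is negligible and dropped.)
δ = d·√(n/2) ⇒ d = δ/√(n/2) = 2.996/√(298/2) = 0.2455.

d ≈ 0.245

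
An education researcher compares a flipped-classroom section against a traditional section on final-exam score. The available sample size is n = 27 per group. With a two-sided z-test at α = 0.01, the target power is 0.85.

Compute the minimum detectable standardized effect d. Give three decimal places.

d ≈ 0.983

Need Φ(δ − 2.576) = 0.85, so δ = 2.576 + 1.036 = 3.612.
(The second rejection-region term Φ(−δ − z_{α/2}) is negligible and dropped.)
δ = d·√(n/2) ⇒ d = δ/√(n/2) = 3.612/√(27/2) = 0.9831.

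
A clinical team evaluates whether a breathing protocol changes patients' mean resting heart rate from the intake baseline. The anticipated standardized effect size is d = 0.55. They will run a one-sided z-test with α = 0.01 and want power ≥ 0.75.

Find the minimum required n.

Set Φ(δ − 2.326) = 0.75; then δ − 2.326 = Φ⁻¹(0.75) = 0.674, giving δ = 3.001.
δ = d·√n ⇒ n = (δ/d)² = (3.001 / 0.55)² = 29.77.
Round up to the next whole unit.

n = 30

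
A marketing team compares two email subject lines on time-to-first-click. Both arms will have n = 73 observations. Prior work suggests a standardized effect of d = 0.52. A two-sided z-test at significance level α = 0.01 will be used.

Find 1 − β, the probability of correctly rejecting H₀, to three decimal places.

Noncentrality parameter: λ = d·√(n/2) = 0.52 × √(73/2) = 3.1416
Two-sided α = 0.01 → critical value z_{0.005} = 2.576.
Power = Φ(λ − 2.576) + Φ(−λ − 2.576) = Φ(0.566) + Φ(-5.717) = 0.7142 + 0.0000 = 0.7142.

Power ≈ 0.714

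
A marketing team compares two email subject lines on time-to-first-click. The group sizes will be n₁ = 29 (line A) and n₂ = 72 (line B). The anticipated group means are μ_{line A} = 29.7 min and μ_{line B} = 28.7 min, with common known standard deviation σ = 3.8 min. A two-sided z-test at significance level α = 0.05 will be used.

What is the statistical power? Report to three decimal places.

Power ≈ 0.223

Standardized effect: d = |μ_{line A} − μ_{line B}| / σ = |29.7 − 28.7| / 3.8 = 0.2632
Noncentrality parameter: δ = d / √(1/n₁ + 1/n₂) = 0.2632 / √(1/29 + 1/72) = 1.1965
Two-sided α = 0.05 → critical value z_{0.025} = 1.960.
Power = Φ(δ − 1.960) + Φ(−δ − 1.960) = Φ(-0.763) + Φ(-3.156) = 0.2226 + 0.0008 = 0.2234.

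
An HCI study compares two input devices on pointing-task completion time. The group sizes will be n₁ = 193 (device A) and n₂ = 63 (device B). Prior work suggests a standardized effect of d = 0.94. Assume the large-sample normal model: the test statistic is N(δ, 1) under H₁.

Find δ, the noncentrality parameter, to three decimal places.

The noncentrality parameter scales effect size by the design's sample-size factor: δ = d / √(1/n₁ + 1/n₂) = 0.94 / √(1/193 + 1/63) = 6.4782

δ ≈ 6.478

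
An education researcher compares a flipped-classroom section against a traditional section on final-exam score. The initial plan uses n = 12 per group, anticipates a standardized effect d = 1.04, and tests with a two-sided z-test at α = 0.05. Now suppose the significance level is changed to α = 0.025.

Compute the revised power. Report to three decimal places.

Power ≈ 0.620

δ = d·√(n/2) = 1.04 × √(12/2) = 2.5475 (unchanged). New critical value: z_{0.0125} = 2.241.
Revised power = Φ(δ − 2.241) + Φ(−δ − 2.241) = Φ(0.306) + Φ(-4.789) = 0.6202 + 0.0000 = 0.6202.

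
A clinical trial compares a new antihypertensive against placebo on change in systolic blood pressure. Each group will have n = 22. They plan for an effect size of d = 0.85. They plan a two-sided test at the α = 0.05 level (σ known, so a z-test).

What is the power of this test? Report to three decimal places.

Power ≈ 0.805

Noncentrality parameter: λ = d·√(n/2) = 0.85 × √(22/2) = 2.8191
Two-sided α = 0.05 → critical value z_{0.025} = 1.960.
Power = Φ(λ − 1.960) + Φ(−λ − 1.960) = Φ(0.859) + Φ(-4.779) = 0.8049 + 0.0000 = 0.8049.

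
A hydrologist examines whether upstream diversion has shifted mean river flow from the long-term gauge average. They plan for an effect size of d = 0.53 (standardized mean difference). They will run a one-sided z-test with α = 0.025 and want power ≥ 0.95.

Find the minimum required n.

Set Φ(δ − 1.960) = 0.95; then δ − 1.960 = Φ⁻¹(0.95) = 1.645, giving δ = 3.605.
δ = d·√n ⇒ n = (δ/d)² = (3.605 / 0.53)² = 46.26.
Round up to the next whole unit.

n = 47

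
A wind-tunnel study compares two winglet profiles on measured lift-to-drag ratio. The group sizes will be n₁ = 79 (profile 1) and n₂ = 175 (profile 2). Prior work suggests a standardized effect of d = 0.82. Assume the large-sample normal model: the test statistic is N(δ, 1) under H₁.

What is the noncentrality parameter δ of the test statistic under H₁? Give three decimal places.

δ ≈ 6.050

δ = d / √(1/n₁ + 1/n₂) = 0.82 / √(1/79 + 1/175) = 6.0496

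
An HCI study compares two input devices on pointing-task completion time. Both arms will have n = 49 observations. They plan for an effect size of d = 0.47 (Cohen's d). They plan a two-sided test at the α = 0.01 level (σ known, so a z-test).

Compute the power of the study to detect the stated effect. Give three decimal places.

Power ≈ 0.402

Noncentrality parameter: δ = d·√(n/2) = 0.47 × √(49/2) = 2.3264
Critical value for a two-sided test at α = 0.01: z_{α/2} = 2.576.
Power = Φ(δ − 2.576) + Φ(−δ − 2.576) = Φ(-0.249) + Φ(-4.902) = 0.4015 + 0.0000 = 0.4015.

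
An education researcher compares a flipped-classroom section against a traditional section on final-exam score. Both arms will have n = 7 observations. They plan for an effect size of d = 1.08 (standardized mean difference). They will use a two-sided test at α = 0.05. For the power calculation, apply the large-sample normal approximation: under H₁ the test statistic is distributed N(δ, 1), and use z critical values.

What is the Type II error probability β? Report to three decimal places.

β ≈ 0.476

Noncentrality parameter: δ = d·√(n/2) = 1.08 × √(7/2) = 2.0205
Critical value for a two-sided test at α = 0.05: z_{α/2} = 1.960.
Power = Φ(δ − 1.960) + Φ(−δ − 1.960) = Φ(0.061) + Φ(-3.980) = 0.5241 + 0.0000 = 0.5242.
Type II error: β = 1 − power = 1 − 0.5242 = 0.4758.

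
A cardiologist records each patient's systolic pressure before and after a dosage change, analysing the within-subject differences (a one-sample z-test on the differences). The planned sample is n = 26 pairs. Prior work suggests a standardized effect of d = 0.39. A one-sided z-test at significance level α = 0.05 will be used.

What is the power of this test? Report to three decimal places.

Power ≈ 0.634

Noncentrality parameter: δ = d·√n = 0.39 × √26 = 1.9886
One-sided α = 0.05 → critical value z_{0.05} = 1.645.
Power = P(Z > 1.645 − δ) = Φ(0.344) = 0.6345.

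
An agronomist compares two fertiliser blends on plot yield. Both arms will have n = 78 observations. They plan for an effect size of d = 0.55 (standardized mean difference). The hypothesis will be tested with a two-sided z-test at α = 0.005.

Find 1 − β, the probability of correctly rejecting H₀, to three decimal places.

Noncentrality parameter: δ = d·√(n/2) = 0.55 × √(78/2) = 3.4347
Critical value for a two-sided test at α = 0.005: z_{α/2} = 2.807.
Power = Φ(δ − 2.807) + Φ(−δ − 2.807) = Φ(0.628) + Φ(-6.242) = 0.7349 + 0.0000 = 0.7349.

Power ≈ 0.735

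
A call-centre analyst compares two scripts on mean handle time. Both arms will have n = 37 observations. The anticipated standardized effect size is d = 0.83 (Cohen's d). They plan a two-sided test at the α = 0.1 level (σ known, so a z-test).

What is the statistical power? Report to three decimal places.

Noncentrality parameter: δ = d·√(n/2) = 0.83 × √(37/2) = 3.5700
Critical value for a two-sided test at α = 0.1: z_{α/2} = 1.645.
Power = Φ(δ − 1.645) + Φ(−δ − 1.645) = Φ(1.925) + Φ(-5.215) = 0.9729 + 0.0000 = 0.9729.

Power ≈ 0.973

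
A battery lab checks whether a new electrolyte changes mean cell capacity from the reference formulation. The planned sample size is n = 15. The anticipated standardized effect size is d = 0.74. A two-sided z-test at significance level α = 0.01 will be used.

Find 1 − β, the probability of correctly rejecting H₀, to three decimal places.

Noncentrality parameter: δ = d·√n = 0.74 × √15 = 2.8660
Critical value for a two-sided test at α = 0.01: z_{α/2} = 2.576.
Power = Φ(δ − 2.576) + Φ(−δ − 2.576) = Φ(0.290) + Φ(-5.442) = 0.6142 + 0.0000 = 0.6142.

Power ≈ 0.614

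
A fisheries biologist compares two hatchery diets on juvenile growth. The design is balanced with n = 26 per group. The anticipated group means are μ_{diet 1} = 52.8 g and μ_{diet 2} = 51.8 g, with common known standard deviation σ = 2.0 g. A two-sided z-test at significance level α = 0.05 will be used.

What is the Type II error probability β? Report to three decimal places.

β ≈ 0.562

Standardized effect: d = |μ_{diet 1} − μ_{diet 2}| / σ = |52.8 − 51.8| / 2.0 = 0.5000
Noncentrality parameter: δ = d·√(n/2) = 0.5000 × √(26/2) = 1.8028
Two-sided α = 0.05 → critical value z_{0.025} = 1.960.
Power = Φ(δ − 1.960) + Φ(−δ − 1.960) = Φ(-0.157) + Φ(-3.763) = 0.4375 + 0.0001 = 0.4376.
Type II error: β = 1 − power = 1 − 0.4376 = 0.5624.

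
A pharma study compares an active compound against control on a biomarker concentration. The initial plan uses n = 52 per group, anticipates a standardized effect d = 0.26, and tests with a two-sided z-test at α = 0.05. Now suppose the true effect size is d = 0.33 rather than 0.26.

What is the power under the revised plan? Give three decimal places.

With d = 0.33: δ = d·√(n/2) = 0.33 × √(52/2) = 1.6827. Critical value z_{0.025} = 1.960.
Revised power = Φ(δ − 1.960) + Φ(−δ − 1.960) = Φ(-0.277) + Φ(-3.643) = 0.3908 + 0.0001 = 0.3909.

Power ≈ 0.391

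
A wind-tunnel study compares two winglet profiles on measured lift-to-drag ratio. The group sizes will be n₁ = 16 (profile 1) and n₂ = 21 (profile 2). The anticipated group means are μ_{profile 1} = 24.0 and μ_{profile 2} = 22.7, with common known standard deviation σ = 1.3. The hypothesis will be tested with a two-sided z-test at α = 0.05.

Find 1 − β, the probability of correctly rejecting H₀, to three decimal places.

Standardized effect: d = |μ_{profile 1} − μ_{profile 2}| / σ = |24.0 − 22.7| / 1.3 = 1.0000
Noncentrality parameter: λ = d / √(1/n₁ + 1/n₂) = 1.0000 / √(1/16 + 1/21) = 3.0135
Critical value for a two-sided test at α = 0.05: z_{α/2} = 1.960.
Power = Φ(λ − 1.960) + Φ(−λ − 1.960) = Φ(1.054) + Φ(-4.973) = 0.8539 + 0.0000 = 0.8539.

Power ≈ 0.854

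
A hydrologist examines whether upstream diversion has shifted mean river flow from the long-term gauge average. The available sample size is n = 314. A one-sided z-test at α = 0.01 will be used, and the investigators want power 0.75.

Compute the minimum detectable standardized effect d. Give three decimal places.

Need Φ(δ − 2.326) = 0.75, so δ = 2.326 + 0.674 = 3.001.
δ = d·√n ⇒ d = δ/√n = 3.001/√314 = 0.1693.

d ≈ 0.169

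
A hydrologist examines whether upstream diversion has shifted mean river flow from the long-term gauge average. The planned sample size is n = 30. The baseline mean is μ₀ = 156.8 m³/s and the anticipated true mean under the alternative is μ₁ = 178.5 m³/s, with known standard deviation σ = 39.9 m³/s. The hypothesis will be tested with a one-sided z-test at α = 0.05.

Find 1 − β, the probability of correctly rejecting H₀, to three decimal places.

Power ≈ 0.909

Standardized effect: d = |μ₁ − μ₀| / σ = |178.5 − 156.8| / 39.9 = 0.5439
Noncentrality parameter: λ = d·√n = 0.5439 × √30 = 2.9788
One-sided α = 0.05 → critical value z_{0.05} = 1.645.
Power = Φ(λ − 1.645) = Φ(1.334) = 0.9089.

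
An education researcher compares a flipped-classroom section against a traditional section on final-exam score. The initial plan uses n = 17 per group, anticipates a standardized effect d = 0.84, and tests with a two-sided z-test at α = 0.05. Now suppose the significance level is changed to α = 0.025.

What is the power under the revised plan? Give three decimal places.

δ = d·√(n/2) = 0.84 × √(17/2) = 2.4490 (unchanged). New critical value: z_{0.0125} = 2.241.
Revised power = Φ(δ − 2.241) + Φ(−δ − 2.241) = Φ(0.208) + Φ(-4.690) = 0.5822 + 0.0000 = 0.5822.

Power ≈ 0.582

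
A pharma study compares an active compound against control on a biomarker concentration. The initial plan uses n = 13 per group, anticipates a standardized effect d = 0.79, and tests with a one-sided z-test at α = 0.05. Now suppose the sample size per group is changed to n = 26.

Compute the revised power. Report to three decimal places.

With n = 26 per group: δ = d·√(n/2) = 0.79 × √(26/2) = 2.8484. Critical value z_{0.05} = 1.645.
Revised power = Φ(δ − 1.645) = Φ(1.204) = 0.8856.

Power ≈ 0.886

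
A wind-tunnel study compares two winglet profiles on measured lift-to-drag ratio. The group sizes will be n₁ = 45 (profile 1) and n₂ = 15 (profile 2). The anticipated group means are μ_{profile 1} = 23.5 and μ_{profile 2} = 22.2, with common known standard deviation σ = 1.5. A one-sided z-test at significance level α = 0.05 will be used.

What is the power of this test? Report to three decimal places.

Power ≈ 0.897

Standardized effect: d = |μ_{profile 1} − μ_{profile 2}| / σ = |23.5 − 22.2| / 1.5 = 0.8667
Noncentrality parameter: λ = d / √(1/n₁ + 1/n₂) = 0.8667 / √(1/45 + 1/15) = 2.9069
One-sided α = 0.05 → critical value z_{0.05} = 1.645.
Power = P(Z > 1.645 − λ) = Φ(1.262) = 0.8965.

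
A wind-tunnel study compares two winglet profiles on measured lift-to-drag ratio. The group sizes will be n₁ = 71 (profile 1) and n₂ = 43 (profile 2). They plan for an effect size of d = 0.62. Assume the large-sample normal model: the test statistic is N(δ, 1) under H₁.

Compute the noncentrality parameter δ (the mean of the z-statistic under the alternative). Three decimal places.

δ ≈ 3.209

δ = d / √(1/n₁ + 1/n₂) = 0.62 / √(1/71 + 1/43) = 3.2085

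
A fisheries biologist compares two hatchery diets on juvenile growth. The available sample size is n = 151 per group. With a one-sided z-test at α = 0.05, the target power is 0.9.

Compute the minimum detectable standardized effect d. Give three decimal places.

Need Φ(δ − 1.645) = 0.9, so δ = 1.645 + 1.282 = 2.926.
δ = d·√(n/2) ⇒ d = δ/√(n/2) = 2.926/√(151/2) = 0.3368.

d ≈ 0.337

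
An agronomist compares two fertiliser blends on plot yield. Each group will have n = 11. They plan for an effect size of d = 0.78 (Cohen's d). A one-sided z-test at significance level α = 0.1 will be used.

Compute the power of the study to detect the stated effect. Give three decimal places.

Noncentrality parameter: δ = d·√(n/2) = 0.78 × √(11/2) = 1.8293
Critical value for a one-sided test at α = 0.1: z_α = 1.282.
Power = Φ(δ − 1.282) = Φ(0.548) = 0.7081.

Power ≈ 0.708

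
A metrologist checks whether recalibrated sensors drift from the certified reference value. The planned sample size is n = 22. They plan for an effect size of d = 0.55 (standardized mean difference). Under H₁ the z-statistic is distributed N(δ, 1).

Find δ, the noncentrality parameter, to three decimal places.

δ ≈ 2.580

δ = d·√n = 0.55 × √22 = 2.5797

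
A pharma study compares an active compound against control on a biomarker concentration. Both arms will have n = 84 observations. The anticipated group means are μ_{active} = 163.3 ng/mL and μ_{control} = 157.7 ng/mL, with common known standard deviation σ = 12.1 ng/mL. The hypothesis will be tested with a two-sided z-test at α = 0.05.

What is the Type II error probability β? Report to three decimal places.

β ≈ 0.149

Standardized effect: d = |μ_{active} − μ_{control}| / σ = |163.3 − 157.7| / 12.1 = 0.4628
Noncentrality parameter: λ = d·√(n/2) = 0.4628 × √(84/2) = 2.9994
Two-sided α = 0.05 → critical value z_{0.025} = 1.960.
Power = Φ(λ − 1.960) + Φ(−λ − 1.960) = Φ(1.039) + Φ(-4.959) = 0.8507 + 0.0000 = 0.8507.
Type II error: β = 1 − power = 1 − 0.8507 = 0.1493.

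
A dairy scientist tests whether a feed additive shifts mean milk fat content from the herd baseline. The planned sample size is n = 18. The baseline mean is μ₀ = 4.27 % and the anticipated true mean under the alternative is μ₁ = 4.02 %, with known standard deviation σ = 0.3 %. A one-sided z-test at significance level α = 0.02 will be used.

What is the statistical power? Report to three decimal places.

Power ≈ 0.931

Standardized effect: d = |μ₁ − μ₀| / σ = |4.02 − 4.27| / 0.3 = 0.8333
Noncentrality parameter: δ = d·√n = 0.8333 × √18 = 3.5355
Critical value for a one-sided test at α = 0.02: z_α = 2.054.
Power = Φ(δ − 2.054) = Φ(1.482) = 0.9308.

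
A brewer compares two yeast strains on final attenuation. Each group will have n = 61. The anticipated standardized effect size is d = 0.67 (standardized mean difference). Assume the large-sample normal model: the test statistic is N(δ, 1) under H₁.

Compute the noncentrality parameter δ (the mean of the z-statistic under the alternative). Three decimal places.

The noncentrality parameter scales effect size by the design's sample-size factor: δ = d·√(n/2) = 0.67 × √(61/2) = 3.7002

δ ≈ 3.700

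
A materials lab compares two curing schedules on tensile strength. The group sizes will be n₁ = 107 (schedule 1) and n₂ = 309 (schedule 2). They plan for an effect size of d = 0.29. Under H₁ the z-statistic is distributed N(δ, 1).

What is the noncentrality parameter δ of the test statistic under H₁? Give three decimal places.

δ ≈ 2.585

δ = d / √(1/n₁ + 1/n₂) = 0.29 / √(1/107 + 1/309) = 2.5854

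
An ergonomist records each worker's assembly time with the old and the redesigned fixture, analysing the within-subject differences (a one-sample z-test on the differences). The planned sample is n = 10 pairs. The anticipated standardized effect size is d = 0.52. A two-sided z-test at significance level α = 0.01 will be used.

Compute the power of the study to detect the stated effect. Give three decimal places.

Power ≈ 0.176

Noncentrality parameter: δ = d·√n = 0.52 × √10 = 1.6444
Critical value for a two-sided test at α = 0.01: z_{α/2} = 2.576.
Power = Φ(δ − 2.576) + Φ(−δ − 2.576) = Φ(-0.931) + Φ(-4.220) = 0.1758 + 0.0000 = 0.1758.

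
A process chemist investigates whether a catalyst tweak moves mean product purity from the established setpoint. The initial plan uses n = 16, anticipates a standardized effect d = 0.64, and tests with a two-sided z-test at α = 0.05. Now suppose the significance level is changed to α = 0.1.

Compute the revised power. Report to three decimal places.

Power ≈ 0.820

δ = d·√n = 0.64 × √16 = 2.5600 (unchanged). New critical value: z_{0.05} = 1.645.
Revised power = Φ(δ − 1.645) + Φ(−δ − 1.645) = Φ(0.915) + Φ(-4.205) = 0.8199 + 0.0000 = 0.8200.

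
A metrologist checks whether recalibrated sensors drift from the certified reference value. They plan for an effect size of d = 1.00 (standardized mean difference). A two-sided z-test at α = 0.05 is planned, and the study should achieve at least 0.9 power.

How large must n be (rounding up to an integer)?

n = 11

Set Φ(δ − 1.960) = 0.9; then δ − 1.960 = Φ⁻¹(0.9) = 1.282, giving δ = 3.242.
(Ignoring the negligible lower-tail rejection probability gives the usual closed-form inversion.)
δ = d·√n ⇒ n = (δ/d)² = (3.242 / 1.00)² = 10.51.
Rounding up, n = 11.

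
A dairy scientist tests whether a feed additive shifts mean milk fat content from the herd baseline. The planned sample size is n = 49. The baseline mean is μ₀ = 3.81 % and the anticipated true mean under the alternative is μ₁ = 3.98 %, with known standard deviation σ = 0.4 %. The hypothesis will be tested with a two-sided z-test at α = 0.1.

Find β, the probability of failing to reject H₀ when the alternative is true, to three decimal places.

Standardized effect: d = |μ₁ − μ₀| / σ = |3.98 − 3.81| / 0.4 = 0.4250
Noncentrality parameter: δ = d·√n = 0.4250 × √49 = 2.9750
Two-sided α = 0.1 → critical value z_{0.05} = 1.645.
Power = Φ(δ − 1.645) + Φ(−δ − 1.645) = Φ(1.330) + Φ(-4.620) = 0.9083 + 0.0000 = 0.9083.
Type II error: β = 1 − power = 1 − 0.9083 = 0.0917.

β ≈ 0.092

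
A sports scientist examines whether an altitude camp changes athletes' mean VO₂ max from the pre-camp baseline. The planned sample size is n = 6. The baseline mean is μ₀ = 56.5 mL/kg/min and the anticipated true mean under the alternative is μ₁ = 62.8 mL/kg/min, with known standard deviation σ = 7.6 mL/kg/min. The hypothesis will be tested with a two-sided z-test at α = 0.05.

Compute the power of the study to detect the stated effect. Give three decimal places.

Power ≈ 0.528

Standardized effect: d = |μ₁ − μ₀| / σ = |62.8 − 56.5| / 7.6 = 0.8289
Noncentrality parameter: δ = d·√n = 0.8289 × √6 = 2.0305
Two-sided α = 0.05 → critical value z_{0.025} = 1.960.
Power = Φ(δ − 1.960) + Φ(−δ − 1.960) = Φ(0.071) + Φ(-3.990) = 0.5281 + 0.0000 = 0.5281.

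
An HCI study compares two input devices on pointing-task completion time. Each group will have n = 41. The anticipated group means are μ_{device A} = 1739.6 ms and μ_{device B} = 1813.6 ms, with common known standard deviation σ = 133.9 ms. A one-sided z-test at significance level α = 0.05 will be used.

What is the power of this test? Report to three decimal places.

Standardized effect: d = |μ_{device A} − μ_{device B}| / σ = |1739.6 − 1813.6| / 133.9 = 0.5527
Noncentrality parameter: δ = d·√(n/2) = 0.5527 × √(41/2) = 2.5022
One-sided α = 0.05 → critical value z_{0.05} = 1.645.
Power = Φ(δ − 1.645) = Φ(0.857) = 0.8044.

Power ≈ 0.804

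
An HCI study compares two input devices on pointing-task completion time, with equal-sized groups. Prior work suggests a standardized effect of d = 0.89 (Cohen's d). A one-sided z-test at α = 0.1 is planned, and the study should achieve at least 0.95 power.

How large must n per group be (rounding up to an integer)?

Set Φ(δ − 1.282) = 0.95; then δ − 1.282 = Φ⁻¹(0.95) = 1.645, giving δ = 2.926.
δ = d·√(n/2) ⇒ n = 2(δ/d)² = 2 × (2.926 / 0.89)² = 21.62.
Round up to the next whole unit.

n = 22 per group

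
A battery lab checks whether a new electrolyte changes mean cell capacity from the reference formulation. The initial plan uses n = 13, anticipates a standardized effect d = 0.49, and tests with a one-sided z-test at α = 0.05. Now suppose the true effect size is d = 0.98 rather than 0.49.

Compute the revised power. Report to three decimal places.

Power ≈ 0.971

With d = 0.98: δ = d·√n = 0.98 × √13 = 3.5334. Critical value z_{0.05} = 1.645.
Revised power = P(Z > 1.645 − δ) = Φ(1.889) = 0.9705.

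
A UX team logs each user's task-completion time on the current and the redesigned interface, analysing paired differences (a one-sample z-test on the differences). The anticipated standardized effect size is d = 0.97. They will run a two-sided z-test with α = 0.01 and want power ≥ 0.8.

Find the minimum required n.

n = 13

Set Φ(δ − 2.576) = 0.8; then δ − 2.576 = Φ⁻¹(0.8) = 0.842, giving δ = 3.417.
(Ignoring the negligible lower-tail rejection probability gives the usual closed-form inversion.)
δ = d·√n ⇒ n = (δ/d)² = (3.417 / 0.97)² = 12.41.
Rounding up, n = 13.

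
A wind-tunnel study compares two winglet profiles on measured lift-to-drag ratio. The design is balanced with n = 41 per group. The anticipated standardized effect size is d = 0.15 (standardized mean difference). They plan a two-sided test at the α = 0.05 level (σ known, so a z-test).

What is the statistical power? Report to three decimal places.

Noncentrality parameter: δ = d·√(n/2) = 0.15 × √(41/2) = 0.6792
Two-sided α = 0.05 → critical value z_{0.025} = 1.960.
Power = Φ(δ − 1.960) + Φ(−δ − 1.960) = Φ(-1.281) + Φ(-2.639) = 0.1001 + 0.0042 = 0.1043.

Power ≈ 0.104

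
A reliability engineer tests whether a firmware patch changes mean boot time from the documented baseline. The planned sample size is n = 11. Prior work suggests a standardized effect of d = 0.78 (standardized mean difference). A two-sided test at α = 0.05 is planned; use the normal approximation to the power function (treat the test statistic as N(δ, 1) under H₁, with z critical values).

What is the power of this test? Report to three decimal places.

Power ≈ 0.735

Noncentrality parameter: δ = d·√n = 0.78 × √11 = 2.5870
Critical value for a two-sided test at α = 0.05: z_{α/2} = 1.960.
Power = Φ(δ − 1.960) + Φ(−δ − 1.960) = Φ(0.627) + Φ(-4.547) = 0.7347 + 0.0000 = 0.7347.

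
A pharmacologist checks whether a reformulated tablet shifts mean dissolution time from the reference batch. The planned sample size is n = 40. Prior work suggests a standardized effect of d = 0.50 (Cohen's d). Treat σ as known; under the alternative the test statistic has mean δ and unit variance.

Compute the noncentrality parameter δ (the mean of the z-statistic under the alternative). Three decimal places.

δ ≈ 3.162

δ = d·√n = 0.50 × √40 = 3.1623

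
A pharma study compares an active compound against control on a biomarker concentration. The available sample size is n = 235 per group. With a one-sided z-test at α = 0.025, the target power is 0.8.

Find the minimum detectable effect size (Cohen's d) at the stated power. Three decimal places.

d ≈ 0.258

Required noncentrality: δ = z_{0.025} + z_{0.20} = 1.960 + 0.842 = 2.802.
δ = d·√(n/2) ⇒ d = δ/√(n/2) = 2.802/√(235/2) = 0.2585.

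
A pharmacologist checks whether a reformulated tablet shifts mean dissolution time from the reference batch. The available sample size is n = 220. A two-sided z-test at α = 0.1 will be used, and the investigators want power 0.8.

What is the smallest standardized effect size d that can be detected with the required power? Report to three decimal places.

Need Φ(δ − 1.645) = 0.8, so δ = 1.645 + 0.842 = 2.486.
(The second rejection-region term Φ(−δ − z_{α/2}) is negligible and dropped.)
δ = d·√n ⇒ d = δ/√n = 2.486/√220 = 0.1676.

d ≈ 0.168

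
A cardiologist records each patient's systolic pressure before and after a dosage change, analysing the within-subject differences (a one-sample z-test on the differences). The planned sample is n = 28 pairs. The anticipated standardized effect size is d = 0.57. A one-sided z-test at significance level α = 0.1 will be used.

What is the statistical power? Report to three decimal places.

Noncentrality parameter: δ = d·√n = 0.57 × √28 = 3.0162
One-sided α = 0.1 → critical value z_{0.1} = 1.282.
Power = Φ(δ − 1.282) = Φ(1.735) = 0.9586.

Power ≈ 0.959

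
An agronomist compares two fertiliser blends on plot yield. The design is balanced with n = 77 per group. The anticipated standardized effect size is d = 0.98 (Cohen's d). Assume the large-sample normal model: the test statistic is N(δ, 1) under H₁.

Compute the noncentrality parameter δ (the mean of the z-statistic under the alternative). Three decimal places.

δ ≈ 6.081

δ = d·√(n/2) = 0.98 × √(77/2) = 6.0807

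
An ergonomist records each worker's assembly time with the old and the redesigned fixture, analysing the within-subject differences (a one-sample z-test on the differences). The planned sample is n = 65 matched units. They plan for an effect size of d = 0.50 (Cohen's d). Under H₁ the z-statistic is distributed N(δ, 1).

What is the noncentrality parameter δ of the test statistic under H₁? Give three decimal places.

The noncentrality parameter scales effect size by the design's sample-size factor: δ = d·√n = 0.50 × √65 = 4.0311

δ ≈ 4.031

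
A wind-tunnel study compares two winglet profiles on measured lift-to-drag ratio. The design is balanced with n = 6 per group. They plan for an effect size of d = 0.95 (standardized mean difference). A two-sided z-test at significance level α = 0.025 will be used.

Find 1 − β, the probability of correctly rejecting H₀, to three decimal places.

Power ≈ 0.276

Noncentrality parameter: δ = d·√(n/2) = 0.95 × √(6/2) = 1.6454
Critical value for a two-sided test at α = 0.025: z_{α/2} = 2.241.
Power = Φ(δ − 2.241) + Φ(−δ − 2.241) = Φ(-0.596) + Φ(-3.887) = 0.2756 + 0.0001 = 0.2757.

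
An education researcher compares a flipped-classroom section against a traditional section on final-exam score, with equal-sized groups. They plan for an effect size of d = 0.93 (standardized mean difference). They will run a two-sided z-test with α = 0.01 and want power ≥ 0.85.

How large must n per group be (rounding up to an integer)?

n = 31 per group

Set Φ(δ − 2.576) = 0.85; then δ − 2.576 = Φ⁻¹(0.85) = 1.036, giving δ = 3.612.
(The Φ(−δ − z_{α/2}) term is vanishingly small for δ > 0 and is dropped in the standard sample-size formula.)
δ = d·√(n/2) ⇒ n = 2(δ/d)² = 2 × (3.612 / 0.93)² = 30.17.
Round up to the next whole unit.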